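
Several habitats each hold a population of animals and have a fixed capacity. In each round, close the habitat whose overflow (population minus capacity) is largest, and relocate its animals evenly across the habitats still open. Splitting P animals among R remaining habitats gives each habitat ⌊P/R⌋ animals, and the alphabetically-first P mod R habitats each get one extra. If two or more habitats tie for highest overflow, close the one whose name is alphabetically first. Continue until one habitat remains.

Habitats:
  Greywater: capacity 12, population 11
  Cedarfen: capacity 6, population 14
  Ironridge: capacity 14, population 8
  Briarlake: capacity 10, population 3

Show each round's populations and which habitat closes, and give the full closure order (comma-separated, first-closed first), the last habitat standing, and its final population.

Closure order: Cedarfen, Greywater, Briarlake
Last habitat: Ironridge with 36 animals

Round 1: Briarlake=3 Cedarfen=14 Greywater=11 Ironridge=8 → close Cedarfen (overflow 8)
  14÷3 = 4 each, +1 to first 2
Round 2: Briarlake=8 Greywater=16 Ironridge=12 → close Greywater (overflow 4)
  16÷2 = 8 each, +1 to first 0
Round 3: Briarlake=16 Ironridge=20 → close Briarlake (overflow 6)
  16÷1 = 16 each, +1 to first 0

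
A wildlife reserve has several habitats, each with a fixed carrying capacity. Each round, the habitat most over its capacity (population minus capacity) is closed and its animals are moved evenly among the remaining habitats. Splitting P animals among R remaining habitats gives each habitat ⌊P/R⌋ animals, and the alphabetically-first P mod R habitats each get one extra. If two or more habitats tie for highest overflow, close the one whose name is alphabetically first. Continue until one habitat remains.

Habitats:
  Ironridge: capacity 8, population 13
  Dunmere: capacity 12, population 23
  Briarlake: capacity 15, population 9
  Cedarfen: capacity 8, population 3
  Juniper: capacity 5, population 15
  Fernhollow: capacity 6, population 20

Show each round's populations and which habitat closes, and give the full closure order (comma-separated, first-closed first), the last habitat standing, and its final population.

Closure order: Fernhollow, Dunmere, Juniper, Ironridge, Briarlake
Last habitat: Cedarfen with 83 animals

Round 1: Briarlake=9 Cedarfen=3 Dunmere=23 Fernhollow=20 Ironridge=13 Juniper=15 → close Fernhollow (overflow 14)
  20÷5 = 4 each, +1 to first 0
Round 2: Briarlake=13 Cedarfen=7 Dunmere=27 Ironridge=17 Juniper=19 → close Dunmere (overflow 15)
  27÷4 = 6 each, +1 to first 3
Round 3: Briarlake=20 Cedarfen=14 Ironridge=24 Juniper=25 → close Juniper (overflow 20)
  25÷3 = 8 each, +1 to first 1
Round 4: Briarlake=29 Cedarfen=22 Ironridge=32 → close Ironridge (overflow 24)
  32÷2 = 16 each, +1 to first 0
Round 5: Briarlake=45 Cedarfen=38 → close Briarlake (overflow 30)
  45÷1 = 45 each, +1 to first 0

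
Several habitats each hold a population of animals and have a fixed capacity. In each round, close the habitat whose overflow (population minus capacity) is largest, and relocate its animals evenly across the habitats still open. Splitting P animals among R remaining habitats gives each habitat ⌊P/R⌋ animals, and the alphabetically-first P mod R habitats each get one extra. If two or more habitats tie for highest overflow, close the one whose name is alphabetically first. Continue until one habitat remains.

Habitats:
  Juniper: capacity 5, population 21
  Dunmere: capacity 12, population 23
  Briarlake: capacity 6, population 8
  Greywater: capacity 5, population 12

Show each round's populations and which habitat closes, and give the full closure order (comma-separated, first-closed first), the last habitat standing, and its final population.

Round 1: Briarlake=8 Dunmere=23 Greywater=12 Juniper=21 → close Juniper (overflow 16)
  21÷3 = 7 each, +1 to first 0
Round 2: Briarlake=15 Dunmere=30 Greywater=19 → close Dunmere (overflow 18)
  30÷2 = 15 each, +1 to first 0
Round 3: Briarlake=30 Greywater=34 → close Greywater (overflow 29)
  34÷1 = 34 each, +1 to first 0

Closure order: Juniper, Dunmere, Greywater
Last habitat: Briarlake with 64 animals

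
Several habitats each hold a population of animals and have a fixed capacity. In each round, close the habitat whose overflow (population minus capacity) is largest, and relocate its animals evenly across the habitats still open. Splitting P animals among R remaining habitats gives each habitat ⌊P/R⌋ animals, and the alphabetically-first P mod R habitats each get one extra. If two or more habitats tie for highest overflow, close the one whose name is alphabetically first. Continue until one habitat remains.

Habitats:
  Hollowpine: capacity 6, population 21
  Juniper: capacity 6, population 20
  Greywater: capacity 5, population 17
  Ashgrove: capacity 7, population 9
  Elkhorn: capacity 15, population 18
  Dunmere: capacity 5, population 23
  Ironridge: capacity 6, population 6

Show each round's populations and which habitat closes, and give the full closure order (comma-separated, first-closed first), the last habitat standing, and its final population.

Round 1: Ashgrove=9 Dunmere=23 Elkhorn=18 Greywater=17 Hollowpine=21 Ironridge=6 Juniper=20 → close Dunmere (overflow 18)
  23÷6 = 3 each, +1 to first 5
Round 2: Ashgrove=13 Elkhorn=22 Greywater=21 Hollowpine=25 Ironridge=10 Juniper=23 → close Hollowpine (overflow 19)
  25÷5 = 5 each, +1 to first 0
Round 3: Ashgrove=18 Elkhorn=27 Greywater=26 Ironridge=15 Juniper=28 → close Juniper (overflow 22)
  28÷4 = 7 each, +1 to first 0
Round 4: Ashgrove=25 Elkhorn=34 Greywater=33 Ironridge=22 → close Greywater (overflow 28)
  33÷3 = 11 each, +1 to first 0
Round 5: Ashgrove=36 Elkhorn=45 Ironridge=33 → close Elkhorn (overflow 30)
  45÷2 = 22 each, +1 to first 1
Round 6: Ashgrove=59 Ironridge=55 → close Ashgrove (overflow 52)
  59÷1 = 59 each, +1 to first 0

Closure order: Dunmere, Hollowpine, Juniper, Greywater, Elkhorn, Ashgrove
Last habitat: Ironridge with 114 animals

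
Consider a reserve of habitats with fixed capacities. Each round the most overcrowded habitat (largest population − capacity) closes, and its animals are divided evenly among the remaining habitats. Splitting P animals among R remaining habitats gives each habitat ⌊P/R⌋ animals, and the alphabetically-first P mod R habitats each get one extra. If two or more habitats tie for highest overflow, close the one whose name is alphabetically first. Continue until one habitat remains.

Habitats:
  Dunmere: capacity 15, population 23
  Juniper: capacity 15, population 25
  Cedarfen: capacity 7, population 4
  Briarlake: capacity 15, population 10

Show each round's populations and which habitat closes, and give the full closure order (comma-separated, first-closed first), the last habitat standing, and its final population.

Round 1: Briarlake=10 Cedarfen=4 Dunmere=23 Juniper=25 → close Juniper (overflow 10)
  25÷3 = 8 each, +1 to first 1
Round 2: Briarlake=19 Cedarfen=12 Dunmere=31 → close Dunmere (overflow 16)
  31÷2 = 15 each, +1 to first 1
Round 3: Briarlake=35 Cedarfen=27 → close Briarlake (overflow 20)
  35÷1 = 35 each, +1 to first 0

Closure order: Juniper, Dunmere, Briarlake
Last habitat: Cedarfen with 62 animals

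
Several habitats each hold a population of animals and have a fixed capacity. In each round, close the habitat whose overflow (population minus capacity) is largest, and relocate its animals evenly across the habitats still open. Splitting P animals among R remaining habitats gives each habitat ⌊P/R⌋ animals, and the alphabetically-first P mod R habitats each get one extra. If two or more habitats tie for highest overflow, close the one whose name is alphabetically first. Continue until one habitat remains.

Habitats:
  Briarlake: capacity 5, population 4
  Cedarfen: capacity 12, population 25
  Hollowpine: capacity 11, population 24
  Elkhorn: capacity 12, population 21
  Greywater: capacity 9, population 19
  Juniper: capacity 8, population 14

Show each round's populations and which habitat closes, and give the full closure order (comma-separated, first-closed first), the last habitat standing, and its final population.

Round 1: Briarlake=4 Cedarfen=25 Elkhorn=21 Greywater=19 Hollowpine=24 Juniper=14 → close Cedarfen (overflow 13)
  25÷5 = 5 each, +1 to first 0
Round 2: Briarlake=9 Elkhorn=26 Greywater=24 Hollowpine=29 Juniper=19 → close Hollowpine (overflow 18)
  29÷4 = 7 each, +1 to first 1
Round 3: Briarlake=17 Elkhorn=33 Greywater=31 Juniper=26 → close Greywater (overflow 22)
  31÷3 = 10 each, +1 to first 1
Round 4: Briarlake=28 Elkhorn=43 Juniper=36 → close Elkhorn (overflow 31)
  43÷2 = 21 each, +1 to first 1
Round 5: Briarlake=50 Juniper=57 → close Juniper (overflow 49)
  57÷1 = 57 each, +1 to first 0

Closure order: Cedarfen, Hollowpine, Greywater, Elkhorn, Juniper
Last habitat: Briarlake with 107 animals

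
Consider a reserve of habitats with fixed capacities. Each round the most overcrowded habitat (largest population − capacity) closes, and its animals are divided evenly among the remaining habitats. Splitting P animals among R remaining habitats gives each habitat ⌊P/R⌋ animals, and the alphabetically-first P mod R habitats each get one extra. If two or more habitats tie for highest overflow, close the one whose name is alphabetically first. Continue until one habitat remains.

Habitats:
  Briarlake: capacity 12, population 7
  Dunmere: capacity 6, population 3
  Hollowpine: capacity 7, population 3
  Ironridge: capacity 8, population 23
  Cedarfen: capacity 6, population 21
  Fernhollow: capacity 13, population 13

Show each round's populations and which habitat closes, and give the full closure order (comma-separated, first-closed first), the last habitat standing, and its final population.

Closure order: Cedarfen, Ironridge, Fernhollow, Dunmere, Briarlake
Last habitat: Hollowpine with 70 animals

Round 1: Briarlake=7 Cedarfen=21 Dunmere=3 Fernhollow=13 Hollowpine=3 Ironridge=23 → close Cedarfen (overflow 15)
  21÷5 = 4 each, +1 to first 1
Round 2: Briarlake=12 Dunmere=7 Fernhollow=17 Hollowpine=7 Ironridge=27 → close Ironridge (overflow 19)
  27÷4 = 6 each, +1 to first 3
Round 3: Briarlake=19 Dunmere=14 Fernhollow=24 Hollowpine=13 → close Fernhollow (overflow 11)
  24÷3 = 8 each, +1 to first 0
Round 4: Briarlake=27 Dunmere=22 Hollowpine=21 → close Dunmere (overflow 16)
  22÷2 = 11 each, +1 to first 0
Round 5: Briarlake=38 Hollowpine=32 → close Briarlake (overflow 26)
  38÷1 = 38 each, +1 to first 0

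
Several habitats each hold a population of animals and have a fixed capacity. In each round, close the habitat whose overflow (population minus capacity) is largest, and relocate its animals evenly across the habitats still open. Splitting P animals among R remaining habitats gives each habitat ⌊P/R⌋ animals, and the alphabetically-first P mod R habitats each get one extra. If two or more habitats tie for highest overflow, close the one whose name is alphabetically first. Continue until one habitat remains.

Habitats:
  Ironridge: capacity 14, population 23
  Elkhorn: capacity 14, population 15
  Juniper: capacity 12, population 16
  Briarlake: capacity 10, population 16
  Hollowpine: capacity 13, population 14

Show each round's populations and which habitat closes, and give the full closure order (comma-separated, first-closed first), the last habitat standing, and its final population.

Round 1: Briarlake=16 Elkhorn=15 Hollowpine=14 Ironridge=23 Juniper=16 → close Ironridge (overflow 9)
  23÷4 = 5 each, +1 to first 3
Round 2: Briarlake=22 Elkhorn=21 Hollowpine=20 Juniper=21 → close Briarlake (overflow 12)
  22÷3 = 7 each, +1 to first 1
Round 3: Elkhorn=29 Hollowpine=27 Juniper=28 → close Juniper (overflow 16)
  28÷2 = 14 each, +1 to first 0
Round 4: Elkhorn=43 Hollowpine=41 → close Elkhorn (overflow 29)
  43÷1 = 43 each, +1 to first 0

Closure order: Ironridge, Briarlake, Juniper, Elkhorn
Last habitat: Hollowpine with 84 animals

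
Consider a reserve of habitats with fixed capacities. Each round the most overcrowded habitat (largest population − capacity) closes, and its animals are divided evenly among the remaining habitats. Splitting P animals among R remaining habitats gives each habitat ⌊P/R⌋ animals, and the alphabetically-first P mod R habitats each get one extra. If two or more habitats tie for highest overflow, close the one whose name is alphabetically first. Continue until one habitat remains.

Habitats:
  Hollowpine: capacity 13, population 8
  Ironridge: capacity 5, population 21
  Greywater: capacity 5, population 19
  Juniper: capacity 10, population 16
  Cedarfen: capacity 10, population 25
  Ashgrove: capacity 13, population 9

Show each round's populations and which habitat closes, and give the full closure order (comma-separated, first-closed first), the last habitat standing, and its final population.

Closure order: Ironridge, Cedarfen, Greywater, Juniper, Ashgrove
Last habitat: Hollowpine with 98 animals

Round 1: Ashgrove=9 Cedarfen=25 Greywater=19 Hollowpine=8 Ironridge=21 Juniper=16 → close Ironridge (overflow 16)
  21÷5 = 4 each, +1 to first 1
Round 2: Ashgrove=14 Cedarfen=29 Greywater=23 Hollowpine=12 Juniper=20 → close Cedarfen (overflow 19)
  29÷4 = 7 each, +1 to first 1
Round 3: Ashgrove=22 Greywater=30 Hollowpine=19 Juniper=27 → close Greywater (overflow 25)
  30÷3 = 10 each, +1 to first 0
Round 4: Ashgrove=32 Hollowpine=29 Juniper=37 → close Juniper (overflow 27)
  37÷2 = 18 each, +1 to first 1
Round 5: Ashgrove=51 Hollowpine=47 → close Ashgrove (overflow 38)
  51÷1 = 51 each, +1 to first 0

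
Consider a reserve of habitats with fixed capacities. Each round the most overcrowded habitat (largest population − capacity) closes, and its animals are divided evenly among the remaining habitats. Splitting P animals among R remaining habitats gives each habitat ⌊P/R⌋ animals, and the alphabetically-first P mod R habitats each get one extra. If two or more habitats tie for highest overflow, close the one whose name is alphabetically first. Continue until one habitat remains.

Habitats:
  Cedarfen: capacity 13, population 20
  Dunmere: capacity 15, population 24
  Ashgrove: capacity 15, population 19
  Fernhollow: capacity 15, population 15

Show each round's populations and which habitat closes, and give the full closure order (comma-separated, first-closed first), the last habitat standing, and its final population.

Round 1: Ashgrove=19 Cedarfen=20 Dunmere=24 Fernhollow=15 → close Dunmere (overflow 9)
  24÷3 = 8 each, +1 to first 0
Round 2: Ashgrove=27 Cedarfen=28 Fernhollow=23 → close Cedarfen (overflow 15)
  28÷2 = 14 each, +1 to first 0
Round 3: Ashgrove=41 Fernhollow=37 → close Ashgrove (overflow 26)
  41÷1 = 41 each, +1 to first 0

Closure order: Dunmere, Cedarfen, Ashgrove
Last habitat: Fernhollow with 78 animals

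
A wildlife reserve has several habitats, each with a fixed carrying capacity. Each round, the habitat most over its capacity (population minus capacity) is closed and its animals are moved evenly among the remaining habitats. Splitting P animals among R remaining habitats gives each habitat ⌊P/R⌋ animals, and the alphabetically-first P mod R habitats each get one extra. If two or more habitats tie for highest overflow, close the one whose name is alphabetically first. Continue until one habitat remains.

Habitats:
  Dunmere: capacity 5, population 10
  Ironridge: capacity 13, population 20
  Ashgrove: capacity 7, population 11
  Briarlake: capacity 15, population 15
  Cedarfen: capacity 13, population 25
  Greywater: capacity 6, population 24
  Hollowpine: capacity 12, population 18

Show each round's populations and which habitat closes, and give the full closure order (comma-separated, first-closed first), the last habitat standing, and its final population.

Round 1: Ashgrove=11 Briarlake=15 Cedarfen=25 Dunmere=10 Greywater=24 Hollowpine=18 Ironridge=20 → close Greywater (overflow 18)
  24÷6 = 4 each, +1 to first 0
Round 2: Ashgrove=15 Briarlake=19 Cedarfen=29 Dunmere=14 Hollowpine=22 Ironridge=24 → close Cedarfen (overflow 16)
  29÷5 = 5 each, +1 to first 4
Round 3: Ashgrove=21 Briarlake=25 Dunmere=20 Hollowpine=28 Ironridge=29 → close Hollowpine (overflow 16)
  28÷4 = 7 each, +1 to first 0
Round 4: Ashgrove=28 Briarlake=32 Dunmere=27 Ironridge=36 → close Ironridge (overflow 23)
  36÷3 = 12 each, +1 to first 0
Round 5: Ashgrove=40 Briarlake=44 Dunmere=39 → close Dunmere (overflow 34)
  39÷2 = 19 each, +1 to first 1
Round 6: Ashgrove=60 Briarlake=63 → close Ashgrove (overflow 53)
  60÷1 = 60 each, +1 to first 0

Closure order: Greywater, Cedarfen, Hollowpine, Ironridge, Dunmere, Ashgrove
Last habitat: Briarlake with 123 animals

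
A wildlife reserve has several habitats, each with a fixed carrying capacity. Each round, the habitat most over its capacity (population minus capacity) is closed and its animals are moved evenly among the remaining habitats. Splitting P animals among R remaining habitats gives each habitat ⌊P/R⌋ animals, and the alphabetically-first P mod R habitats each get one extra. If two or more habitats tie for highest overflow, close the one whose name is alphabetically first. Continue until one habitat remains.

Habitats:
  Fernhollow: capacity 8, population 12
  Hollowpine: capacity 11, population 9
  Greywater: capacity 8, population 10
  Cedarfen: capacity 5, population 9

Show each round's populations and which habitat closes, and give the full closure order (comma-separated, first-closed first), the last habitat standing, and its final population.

Round 1: Cedarfen=9 Fernhollow=12 Greywater=10 Hollowpine=9 → close Cedarfen (overflow 4)
  9÷3 = 3 each, +1 to first 0
Round 2: Fernhollow=15 Greywater=13 Hollowpine=12 → close Fernhollow (overflow 7)
  15÷2 = 7 each, +1 to first 1
Round 3: Greywater=21 Hollowpine=19 → close Greywater (overflow 13)
  21÷1 = 21 each, +1 to first 0

Closure order: Cedarfen, Fernhollow, Greywater
Last habitat: Hollowpine with 40 animals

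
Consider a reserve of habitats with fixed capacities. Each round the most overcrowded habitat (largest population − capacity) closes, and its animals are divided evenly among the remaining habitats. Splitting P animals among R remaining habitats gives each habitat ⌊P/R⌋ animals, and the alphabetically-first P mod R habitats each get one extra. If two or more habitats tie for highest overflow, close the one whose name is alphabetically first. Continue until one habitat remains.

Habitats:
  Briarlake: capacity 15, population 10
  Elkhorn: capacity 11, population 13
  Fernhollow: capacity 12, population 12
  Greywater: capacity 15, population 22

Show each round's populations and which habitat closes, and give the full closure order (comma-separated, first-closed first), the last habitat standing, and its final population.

Closure order: Greywater, Elkhorn, Fernhollow
Last habitat: Briarlake with 57 animals

Round 1: Briarlake=10 Elkhorn=13 Fernhollow=12 Greywater=22 → close Greywater (overflow 7)
  22÷3 = 7 each, +1 to first 1
Round 2: Briarlake=18 Elkhorn=20 Fernhollow=19 → close Elkhorn (overflow 9)
  20÷2 = 10 each, +1 to first 0
Round 3: Briarlake=28 Fernhollow=29 → close Fernhollow (overflow 17)
  29÷1 = 29 each, +1 to first 0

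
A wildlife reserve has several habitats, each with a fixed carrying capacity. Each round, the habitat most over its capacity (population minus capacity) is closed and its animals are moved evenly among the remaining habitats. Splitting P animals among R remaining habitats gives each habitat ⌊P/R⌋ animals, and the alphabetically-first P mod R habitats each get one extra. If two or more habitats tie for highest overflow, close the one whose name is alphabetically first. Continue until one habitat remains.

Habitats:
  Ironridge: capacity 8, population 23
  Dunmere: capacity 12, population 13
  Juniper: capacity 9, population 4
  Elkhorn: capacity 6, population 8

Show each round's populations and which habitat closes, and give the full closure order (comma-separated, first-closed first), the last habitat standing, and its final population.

Round 1: Dunmere=13 Elkhorn=8 Ironridge=23 Juniper=4 → close Ironridge (overflow 15)
  23÷3 = 7 each, +1 to first 2
Round 2: Dunmere=21 Elkhorn=16 Juniper=11 → close Elkhorn (overflow 10)
  16÷2 = 8 each, +1 to first 0
Round 3: Dunmere=29 Juniper=19 → close Dunmere (overflow 17)
  29÷1 = 29 each, +1 to first 0

Closure order: Ironridge, Elkhorn, Dunmere
Last habitat: Juniper with 48 animals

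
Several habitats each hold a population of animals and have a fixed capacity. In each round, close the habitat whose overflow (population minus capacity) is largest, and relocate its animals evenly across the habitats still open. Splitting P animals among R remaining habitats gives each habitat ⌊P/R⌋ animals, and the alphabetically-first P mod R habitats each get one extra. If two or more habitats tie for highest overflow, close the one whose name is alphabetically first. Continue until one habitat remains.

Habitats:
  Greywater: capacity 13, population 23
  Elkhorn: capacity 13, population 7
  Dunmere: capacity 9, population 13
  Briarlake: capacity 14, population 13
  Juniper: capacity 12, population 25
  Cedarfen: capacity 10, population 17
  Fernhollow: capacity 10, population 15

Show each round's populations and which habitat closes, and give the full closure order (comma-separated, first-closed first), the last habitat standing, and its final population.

Round 1: Briarlake=13 Cedarfen=17 Dunmere=13 Elkhorn=7 Fernhollow=15 Greywater=23 Juniper=25 → close Juniper (overflow 13)
  25÷6 = 4 each, +1 to first 1
Round 2: Briarlake=18 Cedarfen=21 Dunmere=17 Elkhorn=11 Fernhollow=19 Greywater=27 → close Greywater (overflow 14)
  27÷5 = 5 each, +1 to first 2
Round 3: Briarlake=24 Cedarfen=27 Dunmere=22 Elkhorn=16 Fernhollow=24 → close Cedarfen (overflow 17)
  27÷4 = 6 each, +1 to first 3
Round 4: Briarlake=31 Dunmere=29 Elkhorn=23 Fernhollow=30 → close Dunmere (overflow 20)
  29÷3 = 9 each, +1 to first 2
Round 5: Briarlake=41 Elkhorn=33 Fernhollow=39 → close Fernhollow (overflow 29)
  39÷2 = 19 each, +1 to first 1
Round 6: Briarlake=61 Elkhorn=52 → close Briarlake (overflow 47)
  61÷1 = 61 each, +1 to first 0

Closure order: Juniper, Greywater, Cedarfen, Dunmere, Fernhollow, Briarlake
Last habitat: Elkhorn with 113 animals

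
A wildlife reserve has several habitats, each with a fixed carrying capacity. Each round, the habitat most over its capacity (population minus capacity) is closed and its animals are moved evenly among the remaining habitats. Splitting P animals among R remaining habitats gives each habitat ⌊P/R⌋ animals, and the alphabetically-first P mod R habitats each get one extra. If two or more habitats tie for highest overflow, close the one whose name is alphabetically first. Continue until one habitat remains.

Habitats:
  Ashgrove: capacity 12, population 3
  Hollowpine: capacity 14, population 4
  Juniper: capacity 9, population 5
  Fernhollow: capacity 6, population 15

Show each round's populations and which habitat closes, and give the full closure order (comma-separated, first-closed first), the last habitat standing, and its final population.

Closure order: Fernhollow, Juniper, Ashgrove
Last habitat: Hollowpine with 27 animals

Round 1: Ashgrove=3 Fernhollow=15 Hollowpine=4 Juniper=5 → close Fernhollow (overflow 9)
  15÷3 = 5 each, +1 to first 0
Round 2: Ashgrove=8 Hollowpine=9 Juniper=10 → close Juniper (overflow 1)
  10÷2 = 5 each, +1 to first 0
Round 3: Ashgrove=13 Hollowpine=14 → close Ashgrove (overflow 1)
  13÷1 = 13 each, +1 to first 0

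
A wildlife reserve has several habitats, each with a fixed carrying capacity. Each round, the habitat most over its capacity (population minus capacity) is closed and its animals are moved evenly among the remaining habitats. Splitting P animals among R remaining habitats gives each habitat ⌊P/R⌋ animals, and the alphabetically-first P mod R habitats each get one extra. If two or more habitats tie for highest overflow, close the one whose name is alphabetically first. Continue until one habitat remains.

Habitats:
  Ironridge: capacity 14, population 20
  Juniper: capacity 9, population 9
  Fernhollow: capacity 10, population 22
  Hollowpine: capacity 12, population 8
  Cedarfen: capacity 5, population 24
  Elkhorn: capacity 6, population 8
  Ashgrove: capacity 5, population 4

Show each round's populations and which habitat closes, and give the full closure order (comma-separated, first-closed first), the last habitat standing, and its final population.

Closure order: Cedarfen, Fernhollow, Ironridge, Elkhorn, Ashgrove, Juniper
Last habitat: Hollowpine with 95 animals

Round 1: Ashgrove=4 Cedarfen=24 Elkhorn=8 Fernhollow=22 Hollowpine=8 Ironridge=20 Juniper=9 → close Cedarfen (overflow 19)
  24÷6 = 4 each, +1 to first 0
Round 2: Ashgrove=8 Elkhorn=12 Fernhollow=26 Hollowpine=12 Ironridge=24 Juniper=13 → close Fernhollow (overflow 16)
  26÷5 = 5 each, +1 to first 1
Round 3: Ashgrove=14 Elkhorn=17 Hollowpine=17 Ironridge=29 Juniper=18 → close Ironridge (overflow 15)
  29÷4 = 7 each, +1 to first 1
Round 4: Ashgrove=22 Elkhorn=24 Hollowpine=24 Juniper=25 → close Elkhorn (overflow 18)
  24÷3 = 8 each, +1 to first 0
Round 5: Ashgrove=30 Hollowpine=32 Juniper=33 → close Ashgrove (overflow 25)
  30÷2 = 15 each, +1 to first 0
Round 6: Hollowpine=47 Juniper=48 → close Juniper (overflow 39)
  48÷1 = 48 each, +1 to first 0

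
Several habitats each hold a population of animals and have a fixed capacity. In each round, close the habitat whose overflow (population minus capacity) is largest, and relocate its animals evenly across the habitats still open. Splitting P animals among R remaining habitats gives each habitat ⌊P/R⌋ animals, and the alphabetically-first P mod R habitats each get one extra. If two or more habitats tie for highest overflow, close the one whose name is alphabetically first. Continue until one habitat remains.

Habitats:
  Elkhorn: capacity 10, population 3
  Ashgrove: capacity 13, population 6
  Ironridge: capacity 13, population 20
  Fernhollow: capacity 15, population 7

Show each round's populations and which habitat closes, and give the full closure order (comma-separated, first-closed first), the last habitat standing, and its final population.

Closure order: Ironridge, Ashgrove, Elkhorn
Last habitat: Fernhollow with 36 animals

Round 1: Ashgrove=6 Elkhorn=3 Fernhollow=7 Ironridge=20 → close Ironridge (overflow 7)
  20÷3 = 6 each, +1 to first 2
Round 2: Ashgrove=13 Elkhorn=10 Fernhollow=13 → close Ashgrove (overflow 0)
  13÷2 = 6 each, +1 to first 1
Round 3: Elkhorn=17 Fernhollow=19 → close Elkhorn (overflow 7)
  17÷1 = 17 each, +1 to first 0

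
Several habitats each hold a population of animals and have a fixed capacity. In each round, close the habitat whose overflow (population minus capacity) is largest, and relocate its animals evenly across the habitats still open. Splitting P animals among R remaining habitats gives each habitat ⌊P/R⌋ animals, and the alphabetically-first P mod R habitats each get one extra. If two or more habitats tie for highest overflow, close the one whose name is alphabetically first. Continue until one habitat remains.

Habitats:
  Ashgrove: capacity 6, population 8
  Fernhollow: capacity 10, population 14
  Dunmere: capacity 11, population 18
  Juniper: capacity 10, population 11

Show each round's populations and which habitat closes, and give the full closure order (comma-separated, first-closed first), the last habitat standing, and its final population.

Round 1: Ashgrove=8 Dunmere=18 Fernhollow=14 Juniper=11 → close Dunmere (overflow 7)
  18÷3 = 6 each, +1 to first 0
Round 2: Ashgrove=14 Fernhollow=20 Juniper=17 → close Fernhollow (overflow 10)
  20÷2 = 10 each, +1 to first 0
Round 3: Ashgrove=24 Juniper=27 → close Ashgrove (overflow 18)
  24÷1 = 24 each, +1 to first 0

Closure order: Dunmere, Fernhollow, Ashgrove
Last habitat: Juniper with 51 animals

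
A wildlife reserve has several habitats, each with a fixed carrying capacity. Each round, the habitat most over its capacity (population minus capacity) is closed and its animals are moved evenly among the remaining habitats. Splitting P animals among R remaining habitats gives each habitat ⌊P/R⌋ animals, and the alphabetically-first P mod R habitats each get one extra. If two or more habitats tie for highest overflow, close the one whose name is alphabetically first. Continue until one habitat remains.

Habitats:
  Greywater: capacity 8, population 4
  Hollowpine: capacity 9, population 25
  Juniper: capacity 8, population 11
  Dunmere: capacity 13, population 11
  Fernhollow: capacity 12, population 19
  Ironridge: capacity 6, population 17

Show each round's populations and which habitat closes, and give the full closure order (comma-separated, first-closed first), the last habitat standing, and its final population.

Round 1: Dunmere=11 Fernhollow=19 Greywater=4 Hollowpine=25 Ironridge=17 Juniper=11 → close Hollowpine (overflow 16)
  25÷5 = 5 each, +1 to first 0
Round 2: Dunmere=16 Fernhollow=24 Greywater=9 Ironridge=22 Juniper=16 → close Ironridge (overflow 16)
  22÷4 = 5 each, +1 to first 2
Round 3: Dunmere=22 Fernhollow=30 Greywater=14 Juniper=21 → close Fernhollow (overflow 18)
  30÷3 = 10 each, +1 to first 0
Round 4: Dunmere=32 Greywater=24 Juniper=31 → close Juniper (overflow 23)
  31÷2 = 15 each, +1 to first 1
Round 5: Dunmere=48 Greywater=39 → close Dunmere (overflow 35)
  48÷1 = 48 each, +1 to first 0

Closure order: Hollowpine, Ironridge, Fernhollow, Juniper, Dunmere
Last habitat: Greywater with 87 animals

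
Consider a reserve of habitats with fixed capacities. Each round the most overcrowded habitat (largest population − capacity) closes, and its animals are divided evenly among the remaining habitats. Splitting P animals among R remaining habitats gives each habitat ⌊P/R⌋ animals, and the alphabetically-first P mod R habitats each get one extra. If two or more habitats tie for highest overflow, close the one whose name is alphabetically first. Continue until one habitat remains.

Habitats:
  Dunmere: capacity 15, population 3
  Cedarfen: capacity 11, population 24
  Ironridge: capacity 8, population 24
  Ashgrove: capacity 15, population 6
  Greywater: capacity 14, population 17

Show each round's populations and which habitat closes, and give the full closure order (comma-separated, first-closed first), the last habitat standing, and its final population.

Closure order: Ironridge, Cedarfen, Greywater, Ashgrove
Last habitat: Dunmere with 74 animals

Round 1: Ashgrove=6 Cedarfen=24 Dunmere=3 Greywater=17 Ironridge=24 → close Ironridge (overflow 16)
  24÷4 = 6 each, +1 to first 0
Round 2: Ashgrove=12 Cedarfen=30 Dunmere=9 Greywater=23 → close Cedarfen (overflow 19)
  30÷3 = 10 each, +1 to first 0
Round 3: Ashgrove=22 Dunmere=19 Greywater=33 → close Greywater (overflow 19)
  33÷2 = 16 each, +1 to first 1
Round 4: Ashgrove=39 Dunmere=35 → close Ashgrove (overflow 24)
  39÷1 = 39 each, +1 to first 0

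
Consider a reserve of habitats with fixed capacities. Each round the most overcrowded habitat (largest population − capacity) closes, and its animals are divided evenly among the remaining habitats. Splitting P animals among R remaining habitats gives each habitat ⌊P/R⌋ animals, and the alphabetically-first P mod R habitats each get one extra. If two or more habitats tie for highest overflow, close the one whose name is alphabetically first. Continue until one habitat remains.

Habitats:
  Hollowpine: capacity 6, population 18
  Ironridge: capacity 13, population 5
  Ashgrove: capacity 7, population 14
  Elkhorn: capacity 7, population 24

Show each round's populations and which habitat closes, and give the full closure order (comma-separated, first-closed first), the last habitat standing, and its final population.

Closure order: Elkhorn, Hollowpine, Ashgrove
Last habitat: Ironridge with 61 animals

Round 1: Ashgrove=14 Elkhorn=24 Hollowpine=18 Ironridge=5 → close Elkhorn (overflow 17)
  24÷3 = 8 each, +1 to first 0
Round 2: Ashgrove=22 Hollowpine=26 Ironridge=13 → close Hollowpine (overflow 20)
  26÷2 = 13 each, +1 to first 0
Round 3: Ashgrove=35 Ironridge=26 → close Ashgrove (overflow 28)
  35÷1 = 35 each, +1 to first 0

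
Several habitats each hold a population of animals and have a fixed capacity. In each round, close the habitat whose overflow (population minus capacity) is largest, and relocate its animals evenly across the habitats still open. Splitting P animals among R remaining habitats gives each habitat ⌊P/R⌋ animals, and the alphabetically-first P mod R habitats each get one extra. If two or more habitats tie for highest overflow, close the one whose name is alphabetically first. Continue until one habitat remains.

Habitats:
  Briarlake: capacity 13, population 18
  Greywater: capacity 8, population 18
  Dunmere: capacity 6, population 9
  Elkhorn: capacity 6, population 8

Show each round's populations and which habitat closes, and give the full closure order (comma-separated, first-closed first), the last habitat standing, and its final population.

Closure order: Greywater, Briarlake, Dunmere
Last habitat: Elkhorn with 53 animals

Round 1: Briarlake=18 Dunmere=9 Elkhorn=8 Greywater=18 → close Greywater (overflow 10)
  18÷3 = 6 each, +1 to first 0
Round 2: Briarlake=24 Dunmere=15 Elkhorn=14 → close Briarlake (overflow 11)
  24÷2 = 12 each, +1 to first 0
Round 3: Dunmere=27 Elkhorn=26 → close Dunmere (overflow 21)
  27÷1 = 27 each, +1 to first 0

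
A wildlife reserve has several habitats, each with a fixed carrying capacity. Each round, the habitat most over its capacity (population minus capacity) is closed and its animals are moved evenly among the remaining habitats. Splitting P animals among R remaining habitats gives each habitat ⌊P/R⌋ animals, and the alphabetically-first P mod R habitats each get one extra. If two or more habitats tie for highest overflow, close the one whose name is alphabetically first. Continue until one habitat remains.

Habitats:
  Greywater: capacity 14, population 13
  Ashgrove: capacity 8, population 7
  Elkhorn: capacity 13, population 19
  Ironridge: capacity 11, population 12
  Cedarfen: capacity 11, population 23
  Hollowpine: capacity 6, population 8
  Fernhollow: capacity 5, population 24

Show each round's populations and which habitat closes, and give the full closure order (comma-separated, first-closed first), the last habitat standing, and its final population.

Round 1: Ashgrove=7 Cedarfen=23 Elkhorn=19 Fernhollow=24 Greywater=13 Hollowpine=8 Ironridge=12 → close Fernhollow (overflow 19)
  24÷6 = 4 each, +1 to first 0
Round 2: Ashgrove=11 Cedarfen=27 Elkhorn=23 Greywater=17 Hollowpine=12 Ironridge=16 → close Cedarfen (overflow 16)
  27÷5 = 5 each, +1 to first 2
Round 3: Ashgrove=17 Elkhorn=29 Greywater=22 Hollowpine=17 Ironridge=21 → close Elkhorn (overflow 16)
  29÷4 = 7 each, +1 to first 1
Round 4: Ashgrove=25 Greywater=29 Hollowpine=24 Ironridge=28 → close Hollowpine (overflow 18)
  24÷3 = 8 each, +1 to first 0
Round 5: Ashgrove=33 Greywater=37 Ironridge=36 → close Ashgrove (overflow 25)
  33÷2 = 16 each, +1 to first 1
Round 6: Greywater=54 Ironridge=52 → close Ironridge (overflow 41)
  52÷1 = 52 each, +1 to first 0

Closure order: Fernhollow, Cedarfen, Elkhorn, Hollowpine, Ashgrove, Ironridge
Last habitat: Greywater with 106 animals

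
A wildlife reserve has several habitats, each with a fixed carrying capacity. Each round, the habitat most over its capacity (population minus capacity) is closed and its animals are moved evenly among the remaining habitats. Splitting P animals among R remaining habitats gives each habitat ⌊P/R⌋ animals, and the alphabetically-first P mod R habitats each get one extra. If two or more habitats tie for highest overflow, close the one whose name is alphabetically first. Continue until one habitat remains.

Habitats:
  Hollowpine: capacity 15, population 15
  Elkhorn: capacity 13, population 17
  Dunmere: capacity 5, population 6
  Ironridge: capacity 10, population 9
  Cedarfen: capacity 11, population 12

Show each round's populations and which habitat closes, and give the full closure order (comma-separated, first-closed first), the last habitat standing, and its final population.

Round 1: Cedarfen=12 Dunmere=6 Elkhorn=17 Hollowpine=15 Ironridge=9 → close Elkhorn (overflow 4)
  17÷4 = 4 each, +1 to first 1
Round 2: Cedarfen=17 Dunmere=10 Hollowpine=19 Ironridge=13 → close Cedarfen (overflow 6)
  17÷3 = 5 each, +1 to first 2
Round 3: Dunmere=16 Hollowpine=25 Ironridge=18 → close Dunmere (overflow 11)
  16÷2 = 8 each, +1 to first 0
Round 4: Hollowpine=33 Ironridge=26 → close Hollowpine (overflow 18)
  33÷1 = 33 each, +1 to first 0

Closure order: Elkhorn, Cedarfen, Dunmere, Hollowpine
Last habitat: Ironridge with 59 animals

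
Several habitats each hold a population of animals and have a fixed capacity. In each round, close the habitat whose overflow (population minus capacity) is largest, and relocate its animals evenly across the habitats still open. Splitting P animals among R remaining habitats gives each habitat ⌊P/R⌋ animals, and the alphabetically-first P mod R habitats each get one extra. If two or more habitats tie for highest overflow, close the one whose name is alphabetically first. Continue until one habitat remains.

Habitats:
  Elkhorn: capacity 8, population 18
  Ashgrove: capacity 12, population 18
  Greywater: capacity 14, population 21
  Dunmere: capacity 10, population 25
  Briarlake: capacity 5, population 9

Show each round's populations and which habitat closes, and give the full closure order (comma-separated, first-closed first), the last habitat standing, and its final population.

Round 1: Ashgrove=18 Briarlake=9 Dunmere=25 Elkhorn=18 Greywater=21 → close Dunmere (overflow 15)
  25÷4 = 6 each, +1 to first 1
Round 2: Ashgrove=25 Briarlake=15 Elkhorn=24 Greywater=27 → close Elkhorn (overflow 16)
  24÷3 = 8 each, +1 to first 0
Round 3: Ashgrove=33 Briarlake=23 Greywater=35 → close Ashgrove (overflow 21)
  33÷2 = 16 each, +1 to first 1
Round 4: Briarlake=40 Greywater=51 → close Greywater (overflow 37)
  51÷1 = 51 each, +1 to first 0

Closure order: Dunmere, Elkhorn, Ashgrove, Greywater
Last habitat: Briarlake with 91 animals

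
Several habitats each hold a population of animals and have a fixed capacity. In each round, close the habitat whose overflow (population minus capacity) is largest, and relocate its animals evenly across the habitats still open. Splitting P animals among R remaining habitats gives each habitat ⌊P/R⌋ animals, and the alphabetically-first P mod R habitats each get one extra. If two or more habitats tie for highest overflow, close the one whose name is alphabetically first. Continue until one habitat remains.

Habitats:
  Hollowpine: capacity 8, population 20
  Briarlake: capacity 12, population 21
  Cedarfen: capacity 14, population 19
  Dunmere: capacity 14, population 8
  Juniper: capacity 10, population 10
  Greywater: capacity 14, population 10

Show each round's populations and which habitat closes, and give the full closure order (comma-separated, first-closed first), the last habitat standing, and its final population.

Closure order: Hollowpine, Briarlake, Cedarfen, Juniper, Greywater
Last habitat: Dunmere with 88 animals

Round 1: Briarlake=21 Cedarfen=19 Dunmere=8 Greywater=10 Hollowpine=20 Juniper=10 → close Hollowpine (overflow 12)
  20÷5 = 4 each, +1 to first 0
Round 2: Briarlake=25 Cedarfen=23 Dunmere=12 Greywater=14 Juniper=14 → close Briarlake (overflow 13)
  25÷4 = 6 each, +1 to first 1
Round 3: Cedarfen=30 Dunmere=18 Greywater=20 Juniper=20 → close Cedarfen (overflow 16)
  30÷3 = 10 each, +1 to first 0
Round 4: Dunmere=28 Greywater=30 Juniper=30 → close Juniper (overflow 20)
  30÷2 = 15 each, +1 to first 0
Round 5: Dunmere=43 Greywater=45 → close Greywater (overflow 31)
  45÷1 = 45 each, +1 to first 0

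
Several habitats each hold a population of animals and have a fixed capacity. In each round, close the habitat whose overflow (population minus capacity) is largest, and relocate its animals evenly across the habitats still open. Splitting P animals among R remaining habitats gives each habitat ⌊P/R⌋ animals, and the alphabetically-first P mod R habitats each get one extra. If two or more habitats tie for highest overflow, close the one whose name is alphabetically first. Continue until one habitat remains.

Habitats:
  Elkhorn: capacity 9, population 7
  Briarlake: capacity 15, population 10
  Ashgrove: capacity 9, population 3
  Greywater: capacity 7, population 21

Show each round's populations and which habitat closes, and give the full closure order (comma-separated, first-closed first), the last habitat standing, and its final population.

Round 1: Ashgrove=3 Briarlake=10 Elkhorn=7 Greywater=21 → close Greywater (overflow 14)
  21÷3 = 7 each, +1 to first 0
Round 2: Ashgrove=10 Briarlake=17 Elkhorn=14 → close Elkhorn (overflow 5)
  14÷2 = 7 each, +1 to first 0
Round 3: Ashgrove=17 Briarlake=24 → close Briarlake (overflow 9)
  24÷1 = 24 each, +1 to first 0

Closure order: Greywater, Elkhorn, Briarlake
Last habitat: Ashgrove with 41 animals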